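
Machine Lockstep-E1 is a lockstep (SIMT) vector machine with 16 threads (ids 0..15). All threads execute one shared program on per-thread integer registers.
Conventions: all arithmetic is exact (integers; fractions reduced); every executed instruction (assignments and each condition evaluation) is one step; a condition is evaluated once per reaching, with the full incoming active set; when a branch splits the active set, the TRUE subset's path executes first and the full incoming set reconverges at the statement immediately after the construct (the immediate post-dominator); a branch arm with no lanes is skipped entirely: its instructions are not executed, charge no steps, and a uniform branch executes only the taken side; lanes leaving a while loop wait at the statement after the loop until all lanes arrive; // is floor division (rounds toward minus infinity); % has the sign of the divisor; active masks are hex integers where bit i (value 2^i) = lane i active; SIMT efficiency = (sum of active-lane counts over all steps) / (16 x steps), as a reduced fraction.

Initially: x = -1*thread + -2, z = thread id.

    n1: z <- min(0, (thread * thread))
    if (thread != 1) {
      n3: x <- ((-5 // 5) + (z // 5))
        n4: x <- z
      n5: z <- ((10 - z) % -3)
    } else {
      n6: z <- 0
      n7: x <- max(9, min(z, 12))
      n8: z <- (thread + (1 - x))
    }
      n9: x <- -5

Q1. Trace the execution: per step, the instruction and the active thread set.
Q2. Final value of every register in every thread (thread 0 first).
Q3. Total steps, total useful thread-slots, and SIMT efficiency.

step 0: z <- min(0, (thread * thread)) 0xffff
step 1: eval (thread != 1)           0xffff
step 2: x <- ((-5 // 5) + (z // 5))  0xfffd
step 3: x <- z                       0xfffd
step 4: z <- ((10 - z) % -3)         0xfffd
step 5: z <- 0                       0x0002
step 6: x <- max(9, min(z, 12))      0x0002
step 7: z <- (thread + (1 - x))      0x0002
step 8: x <- -5                      0xffff

Answer: 9 steps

x: -5,-5,-5,-5,-5,-5,-5,-5,-5,-5,-5,-5,-5,-5,-5,-5
z: -2,-7,-2,-2,-2,-2,-2,-2,-2,-2,-2,-2,-2,-2,-2,-2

steps = 9; useful = 96; efficiency = 96/144 = 2/3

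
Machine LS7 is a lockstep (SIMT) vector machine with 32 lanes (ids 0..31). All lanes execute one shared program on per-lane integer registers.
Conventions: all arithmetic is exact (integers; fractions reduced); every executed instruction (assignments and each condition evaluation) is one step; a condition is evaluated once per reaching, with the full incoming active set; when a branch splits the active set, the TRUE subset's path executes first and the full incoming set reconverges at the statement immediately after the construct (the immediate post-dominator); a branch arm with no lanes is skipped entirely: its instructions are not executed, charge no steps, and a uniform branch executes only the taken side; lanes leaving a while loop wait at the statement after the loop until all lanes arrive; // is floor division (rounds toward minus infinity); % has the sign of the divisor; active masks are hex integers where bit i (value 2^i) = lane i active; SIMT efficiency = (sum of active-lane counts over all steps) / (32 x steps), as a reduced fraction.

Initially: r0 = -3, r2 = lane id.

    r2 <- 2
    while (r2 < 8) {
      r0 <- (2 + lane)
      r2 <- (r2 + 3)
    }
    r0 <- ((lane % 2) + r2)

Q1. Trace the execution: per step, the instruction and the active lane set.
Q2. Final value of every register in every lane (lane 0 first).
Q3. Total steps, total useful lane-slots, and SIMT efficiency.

step 0: r2 <- 2                      0xffffffff
step 1: eval (r2 < 8)                0xffffffff
step 2: r0 <- (2 + lane)             0xffffffff
step 3: r2 <- (r2 + 3)               0xffffffff
step 4: eval (r2 < 8)                0xffffffff
step 5: r0 <- (2 + lane)             0xffffffff
step 6: r2 <- (r2 + 3)               0xffffffff
step 7: eval (r2 < 8)                0xffffffff
step 8: r0 <- ((lane % 2) + r2)      0xffffffff

Answer: 9 steps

r0: 8,9,8,9,8,9,8,9,8,9,8,9,8,9,8,9,8,9,8,9,8,9,8,9,8,9,8,9,8,9,8,9
r2: 8,8,8,8,8,8,8,8,8,8,8,8,8,8,8,8,8,8,8,8,8,8,8,8,8,8,8,8,8,8,8,8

steps = 9; useful = 288; efficiency = 288/288 = 1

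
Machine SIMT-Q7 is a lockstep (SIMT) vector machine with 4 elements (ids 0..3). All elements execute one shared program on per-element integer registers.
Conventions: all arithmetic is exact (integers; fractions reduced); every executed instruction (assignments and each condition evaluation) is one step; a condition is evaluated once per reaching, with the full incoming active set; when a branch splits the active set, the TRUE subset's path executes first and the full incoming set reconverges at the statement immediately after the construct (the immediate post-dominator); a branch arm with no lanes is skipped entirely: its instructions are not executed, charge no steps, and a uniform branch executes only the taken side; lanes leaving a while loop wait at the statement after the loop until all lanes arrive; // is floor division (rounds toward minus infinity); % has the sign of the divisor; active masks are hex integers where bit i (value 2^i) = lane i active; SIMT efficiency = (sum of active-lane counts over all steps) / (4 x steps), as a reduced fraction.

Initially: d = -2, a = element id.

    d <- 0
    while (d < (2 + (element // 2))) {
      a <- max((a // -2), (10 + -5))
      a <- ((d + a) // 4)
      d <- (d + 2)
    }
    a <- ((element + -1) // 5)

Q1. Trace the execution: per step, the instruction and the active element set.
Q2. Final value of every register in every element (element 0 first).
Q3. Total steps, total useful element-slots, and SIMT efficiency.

step 0: d <- 0                       0xf
step 1: eval (d < (2 + (element // 2))) 0xf
step 2: a <- max((a // -2), (10 + -5)) 0xf
step 3: a <- ((d + a) // 4)          0xf
step 4: d <- (d + 2)                 0xf
step 5: eval (d < (2 + (element // 2))) 0xf
step 6: a <- max((a // -2), (10 + -5)) 0xc
step 7: a <- ((d + a) // 4)          0xc
step 8: d <- (d + 2)                 0xc
step 9: eval (d < (2 + (element // 2))) 0xc
step 10: a <- ((element + -1) // 5)   0xf

Answer: 11 steps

d: 2,2,4,4
a: -1,0,0,0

steps = 11; useful = 36; efficiency = 36/44 = 9/11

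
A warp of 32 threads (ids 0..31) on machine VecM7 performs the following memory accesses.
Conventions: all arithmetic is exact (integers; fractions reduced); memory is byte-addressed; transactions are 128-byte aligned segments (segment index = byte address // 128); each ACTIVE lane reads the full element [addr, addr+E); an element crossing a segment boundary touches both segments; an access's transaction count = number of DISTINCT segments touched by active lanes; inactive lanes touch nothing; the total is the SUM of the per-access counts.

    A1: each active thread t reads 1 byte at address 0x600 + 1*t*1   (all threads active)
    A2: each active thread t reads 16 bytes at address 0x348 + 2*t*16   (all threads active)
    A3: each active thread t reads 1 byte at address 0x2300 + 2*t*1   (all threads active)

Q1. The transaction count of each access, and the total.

A1: 1 transaction
A2: 9 transactions
A3: 1 transaction

Answer: 1,9,1; total 11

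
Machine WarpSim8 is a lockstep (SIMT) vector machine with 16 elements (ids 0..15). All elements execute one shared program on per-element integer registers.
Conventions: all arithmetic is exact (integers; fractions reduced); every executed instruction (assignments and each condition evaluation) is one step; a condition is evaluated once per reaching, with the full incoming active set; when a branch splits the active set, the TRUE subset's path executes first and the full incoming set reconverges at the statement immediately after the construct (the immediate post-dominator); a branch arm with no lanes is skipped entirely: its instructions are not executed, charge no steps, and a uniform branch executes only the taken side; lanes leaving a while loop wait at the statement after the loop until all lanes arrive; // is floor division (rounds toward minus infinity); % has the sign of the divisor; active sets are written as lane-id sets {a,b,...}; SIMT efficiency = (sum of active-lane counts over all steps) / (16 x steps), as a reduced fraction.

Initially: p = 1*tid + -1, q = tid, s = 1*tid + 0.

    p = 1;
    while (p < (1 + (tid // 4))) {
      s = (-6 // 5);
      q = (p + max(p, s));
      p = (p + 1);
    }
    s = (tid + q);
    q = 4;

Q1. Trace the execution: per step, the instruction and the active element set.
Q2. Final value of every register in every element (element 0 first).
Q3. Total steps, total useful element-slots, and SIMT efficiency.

step 0: p <- 1                       {0,1,2,3,4,5,6,7,8,9,10,11,12,13,14,15}
step 1: eval (p < (1 + (tid // 4)))  {0,1,2,3,4,5,6,7,8,9,10,11,12,13,14,15}
step 2: s <- (-6 // 5)               {4,5,6,7,8,9,10,11,12,13,14,15}
step 3: q <- (p + max(p, s))         {4,5,6,7,8,9,10,11,12,13,14,15}
step 4: p <- (p + 1)                 {4,5,6,7,8,9,10,11,12,13,14,15}
step 5: eval (p < (1 + (tid // 4)))  {4,5,6,7,8,9,10,11,12,13,14,15}
step 6: s <- (-6 // 5)               {8,9,10,11,12,13,14,15}
step 7: q <- (p + max(p, s))         {8,9,10,11,12,13,14,15}
step 8: p <- (p + 1)                 {8,9,10,11,12,13,14,15}
step 9: eval (p < (1 + (tid // 4)))  {8,9,10,11,12,13,14,15}
step 10: s <- (-6 // 5)               {12,13,14,15}
step 11: q <- (p + max(p, s))         {12,13,14,15}
step 12: p <- (p + 1)                 {12,13,14,15}
step 13: eval (p < (1 + (tid // 4)))  {12,13,14,15}
step 14: s <- (tid + q)               {0,1,2,3,4,5,6,7,8,9,10,11,12,13,14,15}
step 15: q <- 4                       {0,1,2,3,4,5,6,7,8,9,10,11,12,13,14,15}

Answer: 16 steps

p: 1,1,1,1,2,2,2,2,3,3,3,3,4,4,4,4
q: 4,4,4,4,4,4,4,4,4,4,4,4,4,4,4,4
s: 0,2,4,6,6,7,8,9,12,13,14,15,18,19,20,21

steps = 16; useful = 160; efficiency = 160/256 = 5/8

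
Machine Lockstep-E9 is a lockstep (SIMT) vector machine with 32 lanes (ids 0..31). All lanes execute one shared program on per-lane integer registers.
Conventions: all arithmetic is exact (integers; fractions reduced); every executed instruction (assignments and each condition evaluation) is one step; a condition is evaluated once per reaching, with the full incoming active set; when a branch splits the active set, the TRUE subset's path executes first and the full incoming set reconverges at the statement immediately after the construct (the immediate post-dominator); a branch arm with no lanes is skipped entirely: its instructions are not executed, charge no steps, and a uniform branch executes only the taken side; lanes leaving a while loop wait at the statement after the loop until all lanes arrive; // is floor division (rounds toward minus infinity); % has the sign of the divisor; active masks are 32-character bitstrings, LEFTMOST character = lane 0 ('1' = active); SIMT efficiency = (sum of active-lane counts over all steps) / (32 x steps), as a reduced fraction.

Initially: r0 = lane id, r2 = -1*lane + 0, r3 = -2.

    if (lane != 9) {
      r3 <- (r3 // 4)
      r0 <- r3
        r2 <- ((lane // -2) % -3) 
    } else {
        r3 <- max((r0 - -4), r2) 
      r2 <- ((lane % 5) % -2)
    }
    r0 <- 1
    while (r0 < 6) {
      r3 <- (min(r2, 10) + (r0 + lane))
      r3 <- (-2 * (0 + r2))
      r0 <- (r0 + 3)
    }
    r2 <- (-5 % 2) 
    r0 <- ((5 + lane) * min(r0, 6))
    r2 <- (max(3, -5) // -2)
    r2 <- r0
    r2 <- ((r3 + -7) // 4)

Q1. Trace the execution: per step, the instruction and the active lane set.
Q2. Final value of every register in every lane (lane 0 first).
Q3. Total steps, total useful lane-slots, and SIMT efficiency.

step 0: eval (lane != 9)             11111111111111111111111111111111
step 1: r3 <- (r3 // 4)              11111111101111111111111111111111
step 2: r0 <- r3                     11111111101111111111111111111111
step 3: r2 <- ((lane // -2) % -3)    11111111101111111111111111111111
step 4: r3 <- max((r0 - -4), r2)     00000000010000000000000000000000
step 5: r2 <- ((lane % 5) % -2)      00000000010000000000000000000000
step 6: r0 <- 1                      11111111111111111111111111111111
step 7: eval (r0 < 6)                11111111111111111111111111111111
step 8: r3 <- (min(r2, 10) + (r0 + lane)) 11111111111111111111111111111111
step 9: r3 <- (-2 * (0 + r2))        11111111111111111111111111111111
step 10: r0 <- (r0 + 3)               11111111111111111111111111111111
step 11: eval (r0 < 6)                11111111111111111111111111111111
step 12: r3 <- (min(r2, 10) + (r0 + lane)) 11111111111111111111111111111111
step 13: r3 <- (-2 * (0 + r2))        11111111111111111111111111111111
step 14: r0 <- (r0 + 3)               11111111111111111111111111111111
step 15: eval (r0 < 6)                11111111111111111111111111111111
step 16: r2 <- (-5 % 2)               11111111111111111111111111111111
step 17: r0 <- ((5 + lane) * min(r0, 6)) 11111111111111111111111111111111
step 18: r2 <- (max(3, -5) // -2)     11111111111111111111111111111111
step 19: r2 <- r0                     11111111111111111111111111111111
step 20: r2 <- ((r3 + -7) // 4)       11111111111111111111111111111111

Answer: 21 steps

r0: 30,36,42,48,54,60,66,72,78,84,90,96,102,108,114,120,126,132,138,144,150,156,162,168,174,180,186,192,198,204,210,216
r2: -2,-2,-2,-1,-1,-2,-2,-2,-2,-2,-1,-2,-2,-2,-2,-1,-1,-2,-2,-2,-2,-1,-1,-2,-2,-2,-2,-1,-1,-2,-2,-2
r3: 0,2,2,4,4,0,0,2,2,0,4,0,0,2,2,4,4,0,0,2,2,4,4,0,0,2,2,4,4,0,0,2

steps = 21; useful = 607; efficiency = 607/672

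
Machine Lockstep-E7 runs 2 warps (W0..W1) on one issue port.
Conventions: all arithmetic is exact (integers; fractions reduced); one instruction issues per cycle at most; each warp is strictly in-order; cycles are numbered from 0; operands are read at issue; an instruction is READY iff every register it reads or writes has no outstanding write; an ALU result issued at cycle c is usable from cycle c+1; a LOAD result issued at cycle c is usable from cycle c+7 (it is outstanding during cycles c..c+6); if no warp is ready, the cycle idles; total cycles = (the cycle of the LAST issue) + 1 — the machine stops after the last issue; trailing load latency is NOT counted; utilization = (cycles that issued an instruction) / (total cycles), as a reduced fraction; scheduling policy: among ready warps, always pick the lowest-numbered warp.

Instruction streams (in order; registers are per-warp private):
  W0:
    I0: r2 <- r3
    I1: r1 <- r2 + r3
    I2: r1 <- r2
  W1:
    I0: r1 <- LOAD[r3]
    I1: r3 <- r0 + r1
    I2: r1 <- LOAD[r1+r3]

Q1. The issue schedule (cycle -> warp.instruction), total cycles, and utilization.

cycle 0: W0.I0
cycle 1: W0.I1
cycle 2: W0.I2
cycle 3: W1.I0
cycle 4: idle
cycle 5: idle
cycle 6: idle
cycle 7: idle
cycle 8: idle
cycle 9: idle
cycle 10: W1.I1
cycle 11: W1.I2

Answer: 12 cycles, utilization 1/2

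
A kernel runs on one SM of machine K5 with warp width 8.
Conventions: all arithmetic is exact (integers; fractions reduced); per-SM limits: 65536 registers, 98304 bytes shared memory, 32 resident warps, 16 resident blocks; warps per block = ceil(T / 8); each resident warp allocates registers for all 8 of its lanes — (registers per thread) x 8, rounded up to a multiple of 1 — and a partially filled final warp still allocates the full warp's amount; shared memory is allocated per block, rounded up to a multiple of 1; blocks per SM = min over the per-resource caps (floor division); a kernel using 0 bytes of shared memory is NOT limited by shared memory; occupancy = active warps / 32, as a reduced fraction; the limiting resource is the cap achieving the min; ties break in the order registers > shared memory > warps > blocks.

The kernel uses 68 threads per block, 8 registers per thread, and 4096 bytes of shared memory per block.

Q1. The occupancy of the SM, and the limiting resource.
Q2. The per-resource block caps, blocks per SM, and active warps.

Answer: occupancy 27/32, limited by warps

registers: 113 blocks
shared memory: 24 blocks
warps: 3 blocks
blocks: 16 blocks

Answer: 3 blocks, 27 active warps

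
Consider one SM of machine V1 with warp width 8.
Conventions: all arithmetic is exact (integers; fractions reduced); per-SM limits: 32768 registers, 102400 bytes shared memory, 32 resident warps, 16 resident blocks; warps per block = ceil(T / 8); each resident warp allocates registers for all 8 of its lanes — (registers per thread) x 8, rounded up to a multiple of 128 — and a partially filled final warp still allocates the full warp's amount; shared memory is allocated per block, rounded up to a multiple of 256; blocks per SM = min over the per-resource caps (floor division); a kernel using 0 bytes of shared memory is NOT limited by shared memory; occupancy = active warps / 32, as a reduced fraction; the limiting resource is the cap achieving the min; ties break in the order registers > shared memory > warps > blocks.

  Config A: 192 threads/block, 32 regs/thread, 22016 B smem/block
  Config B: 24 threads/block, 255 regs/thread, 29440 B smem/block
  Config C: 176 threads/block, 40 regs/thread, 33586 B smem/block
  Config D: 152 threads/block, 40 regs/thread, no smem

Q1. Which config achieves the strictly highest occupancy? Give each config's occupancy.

occupancies: A 3/4, B 9/32, C 11/16, D 19/32

Answer: A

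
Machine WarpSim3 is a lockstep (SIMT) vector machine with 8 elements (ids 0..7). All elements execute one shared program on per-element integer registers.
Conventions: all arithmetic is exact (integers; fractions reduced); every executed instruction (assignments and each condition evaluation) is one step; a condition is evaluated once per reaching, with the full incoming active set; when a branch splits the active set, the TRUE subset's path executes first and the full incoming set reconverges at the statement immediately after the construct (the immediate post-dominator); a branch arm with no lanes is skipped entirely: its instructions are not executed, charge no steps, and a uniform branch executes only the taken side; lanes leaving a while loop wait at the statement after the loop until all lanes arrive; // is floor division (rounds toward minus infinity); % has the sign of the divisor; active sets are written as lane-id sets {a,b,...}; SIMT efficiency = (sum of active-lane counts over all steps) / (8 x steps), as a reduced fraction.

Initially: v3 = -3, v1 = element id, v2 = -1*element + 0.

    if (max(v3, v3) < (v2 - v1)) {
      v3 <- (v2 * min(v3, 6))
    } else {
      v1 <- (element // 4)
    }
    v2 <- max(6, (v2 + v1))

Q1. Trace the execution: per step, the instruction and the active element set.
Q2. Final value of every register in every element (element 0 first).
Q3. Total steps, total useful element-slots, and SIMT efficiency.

step 0: eval (max(v3, v3) < (v2 - v1)) {0,1,2,3,4,5,6,7}
step 1: v3 <- (v2 * min(v3, 6))      {0,1}
step 2: v1 <- (element // 4)         {2,3,4,5,6,7}
step 3: v2 <- max(6, (v2 + v1))      {0,1,2,3,4,5,6,7}

Answer: 4 steps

v3: 0,3,-3,-3,-3,-3,-3,-3
v1: 0,1,0,0,1,1,1,1
v2: 6,6,6,6,6,6,6,6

steps = 4; useful = 24; efficiency = 24/32 = 3/4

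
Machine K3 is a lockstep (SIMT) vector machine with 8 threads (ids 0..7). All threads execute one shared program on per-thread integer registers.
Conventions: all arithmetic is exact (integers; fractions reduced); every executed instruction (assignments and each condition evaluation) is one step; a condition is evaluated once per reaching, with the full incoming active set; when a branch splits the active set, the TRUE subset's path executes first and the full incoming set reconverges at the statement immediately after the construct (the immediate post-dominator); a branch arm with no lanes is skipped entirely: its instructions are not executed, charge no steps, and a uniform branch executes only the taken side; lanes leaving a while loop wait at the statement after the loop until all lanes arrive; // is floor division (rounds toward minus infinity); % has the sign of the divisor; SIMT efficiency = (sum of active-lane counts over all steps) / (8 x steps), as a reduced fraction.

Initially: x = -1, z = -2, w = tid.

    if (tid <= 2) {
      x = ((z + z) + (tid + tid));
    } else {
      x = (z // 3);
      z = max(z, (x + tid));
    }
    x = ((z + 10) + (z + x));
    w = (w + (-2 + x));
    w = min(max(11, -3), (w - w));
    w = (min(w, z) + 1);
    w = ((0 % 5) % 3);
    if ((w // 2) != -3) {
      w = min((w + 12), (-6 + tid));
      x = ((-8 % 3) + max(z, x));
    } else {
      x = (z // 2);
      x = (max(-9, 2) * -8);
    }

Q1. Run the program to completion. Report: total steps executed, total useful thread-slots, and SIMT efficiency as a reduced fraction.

Answer: 12 steps, 85 useful, 85/96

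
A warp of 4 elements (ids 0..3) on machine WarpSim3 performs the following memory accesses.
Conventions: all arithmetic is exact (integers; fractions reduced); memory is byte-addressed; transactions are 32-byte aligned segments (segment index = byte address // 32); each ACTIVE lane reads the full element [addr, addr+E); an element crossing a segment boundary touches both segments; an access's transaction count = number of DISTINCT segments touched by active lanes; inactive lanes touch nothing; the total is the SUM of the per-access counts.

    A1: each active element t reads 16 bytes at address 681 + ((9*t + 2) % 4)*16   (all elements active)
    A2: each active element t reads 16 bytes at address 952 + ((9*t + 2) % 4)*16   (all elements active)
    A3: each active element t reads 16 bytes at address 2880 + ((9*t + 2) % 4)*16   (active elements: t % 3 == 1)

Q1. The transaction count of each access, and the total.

A1: 3 transactions
A2: 3 transactions
A3: 1 transaction

Answer: 3,3,1; total 7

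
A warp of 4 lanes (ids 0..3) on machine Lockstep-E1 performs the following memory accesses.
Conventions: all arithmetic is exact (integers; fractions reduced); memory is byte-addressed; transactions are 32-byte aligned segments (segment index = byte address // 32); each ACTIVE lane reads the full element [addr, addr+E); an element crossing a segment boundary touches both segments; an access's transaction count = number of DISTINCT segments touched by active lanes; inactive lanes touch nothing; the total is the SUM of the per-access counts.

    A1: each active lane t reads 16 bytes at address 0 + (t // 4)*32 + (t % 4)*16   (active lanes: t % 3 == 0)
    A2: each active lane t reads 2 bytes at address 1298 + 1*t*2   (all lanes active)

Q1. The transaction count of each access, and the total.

A1: 2 transactions
A2: 1 transaction

Answer: 2,1; total 3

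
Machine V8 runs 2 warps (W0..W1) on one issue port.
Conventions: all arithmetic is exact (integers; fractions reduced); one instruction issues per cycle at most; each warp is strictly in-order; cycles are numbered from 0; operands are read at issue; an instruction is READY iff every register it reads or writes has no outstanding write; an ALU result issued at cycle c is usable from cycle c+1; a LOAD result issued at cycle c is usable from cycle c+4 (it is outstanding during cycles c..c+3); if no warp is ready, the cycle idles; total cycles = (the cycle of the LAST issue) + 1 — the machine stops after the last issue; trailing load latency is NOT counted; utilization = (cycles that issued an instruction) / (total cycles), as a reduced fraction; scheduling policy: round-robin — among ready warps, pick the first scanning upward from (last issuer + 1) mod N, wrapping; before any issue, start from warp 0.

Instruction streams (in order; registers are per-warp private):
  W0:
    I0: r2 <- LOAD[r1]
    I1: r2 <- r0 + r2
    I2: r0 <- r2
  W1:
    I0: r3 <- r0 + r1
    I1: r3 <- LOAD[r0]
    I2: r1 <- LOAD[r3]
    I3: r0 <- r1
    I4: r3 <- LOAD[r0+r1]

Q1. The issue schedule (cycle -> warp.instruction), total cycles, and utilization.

cycle 0: W0.I0
cycle 1: W1.I0
cycle 2: W1.I1
cycle 3: idle
cycle 4: W0.I1
cycle 5: W0.I2
cycle 6: W1.I2
cycle 7: idle
cycle 8: idle
cycle 9: idle
cycle 10: W1.I3
cycle 11: W1.I4

Answer: 12 cycles, utilization 2/3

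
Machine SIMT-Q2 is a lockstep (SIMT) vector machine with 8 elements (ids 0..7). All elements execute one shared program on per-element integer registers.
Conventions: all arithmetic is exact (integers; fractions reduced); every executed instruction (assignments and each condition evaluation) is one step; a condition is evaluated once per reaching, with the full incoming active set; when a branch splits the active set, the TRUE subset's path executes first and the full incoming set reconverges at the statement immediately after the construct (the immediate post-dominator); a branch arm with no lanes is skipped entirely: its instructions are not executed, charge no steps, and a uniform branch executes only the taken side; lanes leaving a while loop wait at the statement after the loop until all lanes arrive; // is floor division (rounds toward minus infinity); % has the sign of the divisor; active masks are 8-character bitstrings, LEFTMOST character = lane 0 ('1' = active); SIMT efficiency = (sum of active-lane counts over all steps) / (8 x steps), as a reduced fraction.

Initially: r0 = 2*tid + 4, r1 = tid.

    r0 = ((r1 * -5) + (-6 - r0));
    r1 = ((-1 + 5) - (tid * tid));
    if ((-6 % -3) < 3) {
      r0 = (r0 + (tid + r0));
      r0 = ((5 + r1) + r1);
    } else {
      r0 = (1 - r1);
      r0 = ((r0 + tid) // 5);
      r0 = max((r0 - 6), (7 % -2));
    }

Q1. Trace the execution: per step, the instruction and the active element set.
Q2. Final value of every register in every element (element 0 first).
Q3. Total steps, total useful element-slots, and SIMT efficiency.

step 0: r0 <- ((r1 * -5) + (-6 - r0)) 11111111
step 1: r1 <- ((-1 + 5) - (tid * tid)) 11111111
step 2: eval ((-6 % -3) < 3)         11111111
step 3: r0 <- (r0 + (tid + r0))      11111111
step 4: r0 <- ((5 + r1) + r1)        11111111

Answer: 5 steps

r0: 13,11,5,-5,-19,-37,-59,-85
r1: 4,3,0,-5,-12,-21,-32,-45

steps = 5; useful = 40; efficiency = 40/40 = 1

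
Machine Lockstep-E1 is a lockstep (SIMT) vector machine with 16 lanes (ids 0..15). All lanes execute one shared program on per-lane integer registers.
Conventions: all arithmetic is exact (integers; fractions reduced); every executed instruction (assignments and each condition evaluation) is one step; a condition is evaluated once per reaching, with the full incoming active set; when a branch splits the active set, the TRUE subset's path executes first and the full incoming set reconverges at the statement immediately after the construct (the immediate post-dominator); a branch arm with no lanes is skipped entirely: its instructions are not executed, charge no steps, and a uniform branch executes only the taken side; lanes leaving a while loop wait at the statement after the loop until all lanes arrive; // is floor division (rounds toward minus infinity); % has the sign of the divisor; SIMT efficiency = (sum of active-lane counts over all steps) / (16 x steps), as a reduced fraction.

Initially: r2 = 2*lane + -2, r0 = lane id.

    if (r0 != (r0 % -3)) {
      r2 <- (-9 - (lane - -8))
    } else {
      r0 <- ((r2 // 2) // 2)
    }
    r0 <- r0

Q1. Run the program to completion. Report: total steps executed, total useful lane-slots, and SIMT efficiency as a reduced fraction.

Answer: 4 steps, 48 useful, 3/4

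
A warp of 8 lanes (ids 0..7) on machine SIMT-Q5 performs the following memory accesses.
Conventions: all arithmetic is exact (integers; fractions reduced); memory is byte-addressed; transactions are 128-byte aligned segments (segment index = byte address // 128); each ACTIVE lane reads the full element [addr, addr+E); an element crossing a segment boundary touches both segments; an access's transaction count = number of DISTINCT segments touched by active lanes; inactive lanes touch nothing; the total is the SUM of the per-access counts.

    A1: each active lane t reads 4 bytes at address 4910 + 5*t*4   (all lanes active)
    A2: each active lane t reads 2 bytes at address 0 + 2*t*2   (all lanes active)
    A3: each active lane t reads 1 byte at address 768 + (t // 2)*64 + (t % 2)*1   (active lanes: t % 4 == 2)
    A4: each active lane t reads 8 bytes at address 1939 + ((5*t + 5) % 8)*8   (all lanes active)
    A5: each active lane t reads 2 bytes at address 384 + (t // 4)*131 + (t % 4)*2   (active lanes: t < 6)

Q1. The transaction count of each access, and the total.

A1: 2 transactions
A2: 1 transaction
A3: 2 transactions
A4: 1 transaction
A5: 2 transactions

Answer: 2,1,2,1,2; total 8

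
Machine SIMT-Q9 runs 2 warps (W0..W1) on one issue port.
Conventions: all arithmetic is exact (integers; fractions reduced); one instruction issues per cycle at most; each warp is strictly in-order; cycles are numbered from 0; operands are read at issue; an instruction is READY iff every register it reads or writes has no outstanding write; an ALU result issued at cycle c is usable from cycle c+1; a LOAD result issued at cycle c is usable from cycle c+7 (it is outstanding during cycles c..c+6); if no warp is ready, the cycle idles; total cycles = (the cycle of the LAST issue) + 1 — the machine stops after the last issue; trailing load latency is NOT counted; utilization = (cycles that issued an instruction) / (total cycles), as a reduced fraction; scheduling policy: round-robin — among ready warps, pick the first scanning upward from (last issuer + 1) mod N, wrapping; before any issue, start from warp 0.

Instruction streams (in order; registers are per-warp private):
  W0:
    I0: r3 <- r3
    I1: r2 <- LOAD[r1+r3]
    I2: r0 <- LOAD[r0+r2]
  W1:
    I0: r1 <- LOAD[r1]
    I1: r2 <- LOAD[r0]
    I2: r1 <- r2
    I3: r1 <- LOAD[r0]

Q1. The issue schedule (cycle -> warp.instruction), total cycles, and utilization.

cycle 0: W0.I0
cycle 1: W1.I0
cycle 2: W0.I1
cycle 3: W1.I1
cycle 4: idle
cycle 5: idle
cycle 6: idle
cycle 7: idle
cycle 8: idle
cycle 9: W0.I2
cycle 10: W1.I2
cycle 11: W1.I3

Answer: 12 cycles, utilization 7/12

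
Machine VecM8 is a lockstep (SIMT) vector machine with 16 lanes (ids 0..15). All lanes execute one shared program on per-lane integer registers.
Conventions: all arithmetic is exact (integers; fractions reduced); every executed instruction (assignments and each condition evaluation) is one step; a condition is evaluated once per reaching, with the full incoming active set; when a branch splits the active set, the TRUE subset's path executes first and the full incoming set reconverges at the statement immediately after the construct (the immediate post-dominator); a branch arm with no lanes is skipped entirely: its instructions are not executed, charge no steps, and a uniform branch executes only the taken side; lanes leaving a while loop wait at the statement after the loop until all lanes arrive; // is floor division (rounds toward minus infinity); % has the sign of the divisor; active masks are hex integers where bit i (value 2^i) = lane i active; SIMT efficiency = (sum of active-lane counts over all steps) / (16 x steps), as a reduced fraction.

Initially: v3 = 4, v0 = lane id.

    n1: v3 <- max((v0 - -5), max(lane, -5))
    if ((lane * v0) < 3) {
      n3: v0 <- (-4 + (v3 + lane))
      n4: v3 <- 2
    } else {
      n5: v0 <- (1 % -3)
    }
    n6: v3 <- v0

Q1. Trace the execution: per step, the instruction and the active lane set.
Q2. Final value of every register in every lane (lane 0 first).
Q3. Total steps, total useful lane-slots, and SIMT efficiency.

step 0: v3 <- max((v0 - -5), max(lane, -5)) 0xffff
step 1: eval ((lane * v0) < 3)       0xffff
step 2: v0 <- (-4 + (v3 + lane))     0x0003
step 3: v3 <- 2                      0x0003
step 4: v0 <- (1 % -3)               0xfffc
step 5: v3 <- v0                     0xffff

Answer: 6 steps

v3: 1,3,-2,-2,-2,-2,-2,-2,-2,-2,-2,-2,-2,-2,-2,-2
v0: 1,3,-2,-2,-2,-2,-2,-2,-2,-2,-2,-2,-2,-2,-2,-2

steps = 6; useful = 66; efficiency = 66/96 = 11/16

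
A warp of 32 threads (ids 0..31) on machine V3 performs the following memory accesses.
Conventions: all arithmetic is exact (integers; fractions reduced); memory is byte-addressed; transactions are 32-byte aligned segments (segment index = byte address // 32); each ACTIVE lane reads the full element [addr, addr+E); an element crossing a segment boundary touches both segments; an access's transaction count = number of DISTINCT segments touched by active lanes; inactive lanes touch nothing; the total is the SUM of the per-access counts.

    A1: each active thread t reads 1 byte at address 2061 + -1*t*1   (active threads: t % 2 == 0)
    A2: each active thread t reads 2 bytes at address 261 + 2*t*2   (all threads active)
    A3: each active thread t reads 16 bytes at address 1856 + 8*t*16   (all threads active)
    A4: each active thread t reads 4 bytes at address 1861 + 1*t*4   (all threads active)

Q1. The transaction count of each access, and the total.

A1: 2 transactions
A2: 5 transactions
A3: 32 transactions
A4: 5 transactions

Answer: 2,5,32,5; total 44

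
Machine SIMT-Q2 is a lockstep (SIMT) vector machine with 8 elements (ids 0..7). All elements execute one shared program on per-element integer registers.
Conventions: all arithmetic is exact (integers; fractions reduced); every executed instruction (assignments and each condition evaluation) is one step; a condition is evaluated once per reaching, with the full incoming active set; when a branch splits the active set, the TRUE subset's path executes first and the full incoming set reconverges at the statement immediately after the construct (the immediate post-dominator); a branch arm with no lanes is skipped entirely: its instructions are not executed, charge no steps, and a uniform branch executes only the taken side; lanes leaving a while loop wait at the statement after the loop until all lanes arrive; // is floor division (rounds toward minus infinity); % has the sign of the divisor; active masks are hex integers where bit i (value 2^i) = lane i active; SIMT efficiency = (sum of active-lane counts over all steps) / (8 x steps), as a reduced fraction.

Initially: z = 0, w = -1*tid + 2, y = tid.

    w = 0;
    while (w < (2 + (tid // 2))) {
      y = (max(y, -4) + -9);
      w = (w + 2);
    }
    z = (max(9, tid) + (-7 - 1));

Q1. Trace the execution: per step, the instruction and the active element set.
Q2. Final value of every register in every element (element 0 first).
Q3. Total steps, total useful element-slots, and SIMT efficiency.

step 0: w <- 0                       0xff
step 1: eval (w < (2 + (tid // 2)))  0xff
step 2: y <- (max(y, -4) + -9)       0xff
step 3: w <- (w + 2)                 0xff
step 4: eval (w < (2 + (tid // 2)))  0xff
step 5: y <- (max(y, -4) + -9)       0xfc
step 6: w <- (w + 2)                 0xfc
step 7: eval (w < (2 + (tid // 2)))  0xfc
step 8: y <- (max(y, -4) + -9)       0xc0
step 9: w <- (w + 2)                 0xc0
step 10: eval (w < (2 + (tid // 2)))  0xc0
step 11: z <- (max(9, tid) + (-7 - 1)) 0xff

Answer: 12 steps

z: 1,1,1,1,1,1,1,1
w: 2,2,4,4,4,4,6,6
y: -9,-8,-13,-13,-13,-13,-13,-13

steps = 12; useful = 72; efficiency = 72/96 = 3/4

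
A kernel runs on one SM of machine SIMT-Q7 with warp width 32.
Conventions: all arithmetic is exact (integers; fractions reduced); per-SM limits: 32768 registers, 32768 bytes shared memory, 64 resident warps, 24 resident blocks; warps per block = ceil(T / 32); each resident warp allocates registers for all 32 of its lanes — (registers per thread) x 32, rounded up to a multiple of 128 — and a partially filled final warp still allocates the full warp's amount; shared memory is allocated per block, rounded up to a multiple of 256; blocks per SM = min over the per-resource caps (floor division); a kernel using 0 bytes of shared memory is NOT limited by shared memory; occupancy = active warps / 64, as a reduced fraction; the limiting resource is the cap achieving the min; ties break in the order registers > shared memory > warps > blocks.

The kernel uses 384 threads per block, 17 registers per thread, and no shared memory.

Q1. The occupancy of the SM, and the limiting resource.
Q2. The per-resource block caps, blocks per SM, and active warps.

Answer: occupancy 3/4, limited by registers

registers: 4 blocks
shared memory: no limit (kernel uses none)
warps: 5 blocks
blocks: 24 blocks

Answer: 4 blocks, 48 active warps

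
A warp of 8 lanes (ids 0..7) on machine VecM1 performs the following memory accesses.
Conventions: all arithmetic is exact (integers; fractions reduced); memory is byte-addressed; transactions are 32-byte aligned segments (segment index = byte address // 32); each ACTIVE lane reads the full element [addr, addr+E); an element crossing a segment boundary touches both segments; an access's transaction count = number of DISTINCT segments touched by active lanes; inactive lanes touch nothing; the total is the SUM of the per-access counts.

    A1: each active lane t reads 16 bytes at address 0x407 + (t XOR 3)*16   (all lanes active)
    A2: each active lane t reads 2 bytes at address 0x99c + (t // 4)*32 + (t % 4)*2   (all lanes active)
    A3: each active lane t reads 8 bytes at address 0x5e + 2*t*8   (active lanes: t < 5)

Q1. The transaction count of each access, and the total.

A1: 5 transactions
A2: 3 transactions
A3: 4 transactions

Answer: 5,3,4; total 12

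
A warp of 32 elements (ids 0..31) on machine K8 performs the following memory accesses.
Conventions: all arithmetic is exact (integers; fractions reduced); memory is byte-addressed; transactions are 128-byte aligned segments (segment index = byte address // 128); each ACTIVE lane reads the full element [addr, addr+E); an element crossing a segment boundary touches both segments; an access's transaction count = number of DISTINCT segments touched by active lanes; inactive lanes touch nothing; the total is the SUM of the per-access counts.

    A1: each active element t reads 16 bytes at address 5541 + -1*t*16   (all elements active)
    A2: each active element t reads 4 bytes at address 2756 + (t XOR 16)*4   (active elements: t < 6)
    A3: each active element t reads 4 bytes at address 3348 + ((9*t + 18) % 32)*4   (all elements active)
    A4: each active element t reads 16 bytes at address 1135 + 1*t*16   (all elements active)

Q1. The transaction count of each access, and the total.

A1: 5 transactions
A2: 1 transaction
A3: 2 transactions
A4: 5 transactions

Answer: 5,1,2,5; total 13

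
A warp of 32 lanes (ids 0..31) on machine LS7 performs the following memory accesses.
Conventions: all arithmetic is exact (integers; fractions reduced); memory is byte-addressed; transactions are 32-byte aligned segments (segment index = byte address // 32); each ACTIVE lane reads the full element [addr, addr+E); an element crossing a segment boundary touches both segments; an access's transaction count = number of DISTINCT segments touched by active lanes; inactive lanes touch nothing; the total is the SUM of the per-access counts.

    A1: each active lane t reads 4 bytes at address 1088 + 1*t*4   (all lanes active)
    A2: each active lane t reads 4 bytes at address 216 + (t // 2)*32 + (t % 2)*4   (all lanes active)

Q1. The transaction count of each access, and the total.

A1: 4 transactions
A2: 16 transactions

Answer: 4,16; total 20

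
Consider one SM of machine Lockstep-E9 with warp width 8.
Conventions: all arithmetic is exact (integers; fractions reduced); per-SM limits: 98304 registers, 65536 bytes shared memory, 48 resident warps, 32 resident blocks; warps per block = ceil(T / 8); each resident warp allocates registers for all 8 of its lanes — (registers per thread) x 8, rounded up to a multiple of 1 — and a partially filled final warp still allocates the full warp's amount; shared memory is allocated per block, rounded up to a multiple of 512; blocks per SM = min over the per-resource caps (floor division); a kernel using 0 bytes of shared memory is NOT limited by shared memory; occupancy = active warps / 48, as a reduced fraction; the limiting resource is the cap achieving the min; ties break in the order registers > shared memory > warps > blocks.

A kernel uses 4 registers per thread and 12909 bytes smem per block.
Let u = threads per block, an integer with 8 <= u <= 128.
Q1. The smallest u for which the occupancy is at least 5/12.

Answer: u = 33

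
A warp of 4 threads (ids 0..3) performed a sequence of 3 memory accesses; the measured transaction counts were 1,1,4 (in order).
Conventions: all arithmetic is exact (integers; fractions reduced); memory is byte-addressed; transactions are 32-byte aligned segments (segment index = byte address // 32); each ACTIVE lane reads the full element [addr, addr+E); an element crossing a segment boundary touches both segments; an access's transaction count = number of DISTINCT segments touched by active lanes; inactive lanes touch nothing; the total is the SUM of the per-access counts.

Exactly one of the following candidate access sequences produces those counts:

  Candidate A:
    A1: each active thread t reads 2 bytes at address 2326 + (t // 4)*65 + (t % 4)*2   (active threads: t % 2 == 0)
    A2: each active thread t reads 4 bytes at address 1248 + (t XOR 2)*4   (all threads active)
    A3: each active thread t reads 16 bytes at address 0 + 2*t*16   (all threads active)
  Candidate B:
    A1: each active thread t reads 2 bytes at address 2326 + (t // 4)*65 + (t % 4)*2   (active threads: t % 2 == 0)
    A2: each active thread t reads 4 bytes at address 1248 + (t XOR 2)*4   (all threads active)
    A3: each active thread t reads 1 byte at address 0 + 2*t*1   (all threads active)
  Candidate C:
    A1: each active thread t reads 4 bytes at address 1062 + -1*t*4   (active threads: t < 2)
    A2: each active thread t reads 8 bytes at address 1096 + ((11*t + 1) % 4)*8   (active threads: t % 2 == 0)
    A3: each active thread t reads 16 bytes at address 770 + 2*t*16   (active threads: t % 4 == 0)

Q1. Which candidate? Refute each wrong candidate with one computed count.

B: A3 gives 1 transaction, not 4
C: A2 gives 2 transactions, not 1
A: all counts match (1,1,4)

Answer: A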